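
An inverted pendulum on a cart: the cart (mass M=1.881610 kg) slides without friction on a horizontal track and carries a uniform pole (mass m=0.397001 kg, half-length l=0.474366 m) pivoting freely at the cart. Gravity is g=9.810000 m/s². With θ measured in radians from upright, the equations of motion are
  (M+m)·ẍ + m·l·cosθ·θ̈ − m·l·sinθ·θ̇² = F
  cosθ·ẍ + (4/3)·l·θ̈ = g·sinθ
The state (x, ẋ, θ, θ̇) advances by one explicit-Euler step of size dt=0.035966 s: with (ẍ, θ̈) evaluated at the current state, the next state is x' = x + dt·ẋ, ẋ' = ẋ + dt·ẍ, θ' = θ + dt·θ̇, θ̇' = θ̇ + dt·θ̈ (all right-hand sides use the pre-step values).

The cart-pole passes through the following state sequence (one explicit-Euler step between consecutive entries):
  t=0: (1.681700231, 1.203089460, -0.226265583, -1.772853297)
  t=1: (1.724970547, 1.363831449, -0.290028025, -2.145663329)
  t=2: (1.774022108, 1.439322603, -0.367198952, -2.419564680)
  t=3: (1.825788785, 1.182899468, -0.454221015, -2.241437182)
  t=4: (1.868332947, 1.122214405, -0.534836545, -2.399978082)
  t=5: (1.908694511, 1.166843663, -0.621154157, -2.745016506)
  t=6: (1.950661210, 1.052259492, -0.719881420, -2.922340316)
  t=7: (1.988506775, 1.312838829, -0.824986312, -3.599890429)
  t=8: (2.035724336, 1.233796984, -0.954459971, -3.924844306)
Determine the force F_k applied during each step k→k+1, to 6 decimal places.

F_0 = 8.414193 N
F_1 = 3.656366 N
F_2 = -14.979253 N
F_3 = -4.175515 N
F_4 = 1.825975 N
F_5 = -7.188647 N
F_6 = 14.901735 N
F_7 = -4.369591 N

step 0→1:
  ẍ = (ẋ'−ẋ)/dt = (1.363831449−1.203089460)/0.035966 = 4.469276
  θ̈ = (θ̇'−θ̇)/dt = (-2.145663329−-1.772853297)/0.035966 = -10.365624
  sinθ=-0.224340, cosθ=0.974511
  F = (M+m)·ẍ + m·l·cosθ·θ̈ − m·l·sinθ·θ̇² = 10.183742 + -1.902336 − -0.132788 = 8.414193
step 1→2:
  ẍ = (ẋ'−ẋ)/dt = (1.439322603−1.363831449)/0.035966 = 2.098959
  θ̈ = (θ̇'−θ̇)/dt = (-2.419564680−-2.145663329)/0.035966 = -7.615563
  sinθ=-0.285979, cosθ=0.958236
  F = (M+m)·ẍ + m·l·cosθ·θ̈ − m·l·sinθ·θ̇² = 4.782711 + -1.374294 − -0.247949 = 3.656366
step 2→3:
  ẍ = (ẋ'−ẋ)/dt = (1.182899468−1.439322603)/0.035966 = -7.129598
  θ̈ = (θ̇'−θ̇)/dt = (-2.241437182−-2.419564680)/0.035966 = 4.952664
  sinθ=-0.359003, cosθ=0.933337
  F = (M+m)·ẍ + m·l·cosθ·θ̈ − m·l·sinθ·θ̇² = -16.245581 + 0.870527 − -0.395801 = -14.979253
step 3→4:
  ẍ = (ẋ'−ẋ)/dt = (1.122214405−1.182899468)/0.035966 = -1.687290
  θ̈ = (θ̇'−θ̇)/dt = (-2.399978082−-2.241437182)/0.035966 = -4.408077
  sinθ=-0.438762, cosθ=0.898603
  F = (M+m)·ẍ + m·l·cosθ·θ̈ − m·l·sinθ·θ̇² = -3.844677 + -0.745972 − -0.415133 = -4.175515
step 4→5:
  ẍ = (ẋ'−ẋ)/dt = (1.166843663−1.122214405)/0.035966 = 1.240874
  θ̈ = (θ̇'−θ̇)/dt = (-2.745016506−-2.399978082)/0.035966 = -9.593461
  sinθ=-0.509700, cosθ=0.860352
  F = (M+m)·ẍ + m·l·cosθ·θ̈ − m·l·sinθ·θ̇² = 2.827468 + -1.554378 − -0.552885 = 1.825975
step 5→6:
  ẍ = (ẋ'−ẋ)/dt = (1.052259492−1.166843663)/0.035966 = -3.185903
  θ̈ = (θ̇'−θ̇)/dt = (-2.922340316−-2.745016506)/0.035966 = -4.930318
  sinθ=-0.581974, cosθ=0.813207
  F = (M+m)·ẍ + m·l·cosθ·θ̈ − m·l·sinθ·θ̇² = -7.259433 + -0.755060 − -0.825845 = -7.188647
step 6→7:
  ẍ = (ẋ'−ẋ)/dt = (1.312838829−1.052259492)/0.035966 = 7.245158
  θ̈ = (θ̇'−θ̇)/dt = (-3.599890429−-2.922340316)/0.035966 = -18.838629
  sinθ=-0.659296, cosθ=0.751884
  F = (M+m)·ẍ + m·l·cosθ·θ̈ − m·l·sinθ·θ̇² = 16.508896 + -2.667505 − -1.060344 = 14.901735
step 7→8:
  ẍ = (ẋ'−ẋ)/dt = (1.233796984−1.312838829)/0.035966 = -2.197682
  θ̈ = (θ̇'−θ̇)/dt = (-3.924844306−-3.599890429)/0.035966 = -9.035030
  sinθ=-0.734538, cosθ=0.678567
  F = (M+m)·ẍ + m·l·cosθ·θ̈ − m·l·sinθ·θ̇² = -5.007663 + -1.154589 − -1.792661 = -4.369591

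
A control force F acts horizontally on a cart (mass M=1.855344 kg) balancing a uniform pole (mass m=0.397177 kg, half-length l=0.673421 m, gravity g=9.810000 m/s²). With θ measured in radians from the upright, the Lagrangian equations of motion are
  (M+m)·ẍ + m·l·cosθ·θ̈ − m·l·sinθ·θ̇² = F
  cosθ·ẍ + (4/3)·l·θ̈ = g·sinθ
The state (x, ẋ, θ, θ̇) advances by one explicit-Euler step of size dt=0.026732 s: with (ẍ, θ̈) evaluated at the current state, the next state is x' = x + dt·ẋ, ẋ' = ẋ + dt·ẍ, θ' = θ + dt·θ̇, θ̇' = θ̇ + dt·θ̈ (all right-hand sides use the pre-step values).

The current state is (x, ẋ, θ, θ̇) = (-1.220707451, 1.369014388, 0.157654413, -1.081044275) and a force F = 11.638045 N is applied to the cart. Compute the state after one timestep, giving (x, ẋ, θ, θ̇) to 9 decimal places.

sinθ=0.157002143, cosθ=0.987598262
temp = (F + m·l·θ̇²·sinθ)/(M+m) = (11.638045 + 0.049075337)/2.252521 = 5.188462321
θ̈ = (g·sinθ − cosθ·temp)/(l·(4/3 − m·cos²θ/(M+m))) = -4.582554330
ẍ = temp − m·l·θ̈·cosθ/(M+m) = 5.725852639
Euler: x'=-1.220707451+0.026732·1.369014388=-1.184110958, ẋ'=1.369014388+0.026732·5.725852639=1.522077881
       θ'=0.157654413+0.026732·-1.081044275=0.128755937, θ̇'=-1.081044275+0.026732·-4.582554330=-1.203545117

(-1.184110958, 1.522077881, 0.128755937, -1.203545117)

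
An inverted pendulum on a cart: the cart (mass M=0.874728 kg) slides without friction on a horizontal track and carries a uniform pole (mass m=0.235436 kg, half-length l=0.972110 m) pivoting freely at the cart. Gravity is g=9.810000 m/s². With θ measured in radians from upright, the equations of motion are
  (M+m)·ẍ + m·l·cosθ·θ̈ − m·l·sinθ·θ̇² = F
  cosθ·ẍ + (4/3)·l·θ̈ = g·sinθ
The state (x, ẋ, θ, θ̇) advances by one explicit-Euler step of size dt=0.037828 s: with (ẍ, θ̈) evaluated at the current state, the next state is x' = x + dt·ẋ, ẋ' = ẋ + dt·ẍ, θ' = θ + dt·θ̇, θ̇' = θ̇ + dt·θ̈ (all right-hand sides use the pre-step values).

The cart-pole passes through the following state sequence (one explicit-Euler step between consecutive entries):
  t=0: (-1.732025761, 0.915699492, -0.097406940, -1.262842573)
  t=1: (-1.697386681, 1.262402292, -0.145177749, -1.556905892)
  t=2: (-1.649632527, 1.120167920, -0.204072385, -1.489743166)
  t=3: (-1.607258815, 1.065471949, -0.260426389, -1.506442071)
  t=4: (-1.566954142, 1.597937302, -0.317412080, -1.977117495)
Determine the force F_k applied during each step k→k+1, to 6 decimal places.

F_0 = 8.439690 N
F_1 = -3.691913 N
F_2 = -1.601198 N
F_3 = 13.008671 N

step 0→1:
  ẍ = (ẋ'−ẋ)/dt = (1.262402292−0.915699492)/0.037828 = 9.165243
  θ̈ = (θ̇'−θ̇)/dt = (-1.556905892−-1.262842573)/0.037828 = -7.773695
  sinθ=-0.097253, cosθ=0.995260
  F = (M+m)·ẍ + m·l·cosθ·θ̈ − m·l·sinθ·θ̇² = 10.174922 + -1.770729 − -0.035497 = 8.439690
step 1→2:
  ẍ = (ẋ'−ẋ)/dt = (1.120167920−1.262402292)/0.037828 = -3.760029
  θ̈ = (θ̇'−θ̇)/dt = (-1.489743166−-1.556905892)/0.037828 = 1.775477
  sinθ=-0.144668, cosθ=0.989480
  F = (M+m)·ẍ + m·l·cosθ·θ̈ − m·l·sinθ·θ̇² = -4.174249 + 0.402078 − -0.080258 = -3.691913
step 2→3:
  ẍ = (ẋ'−ẋ)/dt = (1.065471949−1.120167920)/0.037828 = -1.445912
  θ̈ = (θ̇'−θ̇)/dt = (-1.506442071−-1.489743166)/0.037828 = -0.441443
  sinθ=-0.202659, cosθ=0.979249
  F = (M+m)·ẍ + m·l·cosθ·θ̈ − m·l·sinθ·θ̇² = -1.605200 + -0.098936 − -0.102938 = -1.601198
step 3→4:
  ẍ = (ẋ'−ẋ)/dt = (1.597937302−1.065471949)/0.037828 = 14.075958
  θ̈ = (θ̇'−θ̇)/dt = (-1.977117495−-1.506442071)/0.037828 = -12.442514
  sinθ=-0.257493, cosθ=0.966280
  F = (M+m)·ẍ + m·l·cosθ·θ̈ − m·l·sinθ·θ̇² = 15.626622 + -2.751690 − -0.133739 = 13.008671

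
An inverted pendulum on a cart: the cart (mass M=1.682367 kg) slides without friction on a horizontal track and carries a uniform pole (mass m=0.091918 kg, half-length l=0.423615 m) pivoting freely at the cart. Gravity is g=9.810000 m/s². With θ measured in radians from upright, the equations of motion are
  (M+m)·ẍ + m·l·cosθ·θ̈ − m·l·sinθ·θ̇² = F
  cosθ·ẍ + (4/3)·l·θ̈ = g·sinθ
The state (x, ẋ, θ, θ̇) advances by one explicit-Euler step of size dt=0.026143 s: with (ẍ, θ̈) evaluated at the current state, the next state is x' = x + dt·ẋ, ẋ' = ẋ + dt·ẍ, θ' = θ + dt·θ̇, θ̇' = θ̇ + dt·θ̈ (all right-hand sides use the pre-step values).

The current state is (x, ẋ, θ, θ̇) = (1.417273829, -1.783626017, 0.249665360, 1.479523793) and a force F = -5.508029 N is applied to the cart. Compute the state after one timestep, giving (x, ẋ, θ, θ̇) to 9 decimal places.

(1.370644494, -1.870010367, 0.288344551, 1.739912551)

sinθ=0.247079709, cosθ=0.968995159
temp = (F + m·l·θ̇²·sinθ)/(M+m) = (-5.508029 + 0.021059734)/1.774285 = -3.092496000
θ̈ = (g·sinθ − cosθ·temp)/(l·(4/3 − m·cos²θ/(M+m))) = 9.960171301
ẍ = temp − m·l·θ̈·cosθ/(M+m) = -3.304301352
Euler: x'=1.417273829+0.026143·-1.783626017=1.370644494, ẋ'=-1.783626017+0.026143·-3.304301352=-1.870010367
       θ'=0.249665360+0.026143·1.479523793=0.288344551, θ̇'=1.479523793+0.026143·9.960171301=1.739912551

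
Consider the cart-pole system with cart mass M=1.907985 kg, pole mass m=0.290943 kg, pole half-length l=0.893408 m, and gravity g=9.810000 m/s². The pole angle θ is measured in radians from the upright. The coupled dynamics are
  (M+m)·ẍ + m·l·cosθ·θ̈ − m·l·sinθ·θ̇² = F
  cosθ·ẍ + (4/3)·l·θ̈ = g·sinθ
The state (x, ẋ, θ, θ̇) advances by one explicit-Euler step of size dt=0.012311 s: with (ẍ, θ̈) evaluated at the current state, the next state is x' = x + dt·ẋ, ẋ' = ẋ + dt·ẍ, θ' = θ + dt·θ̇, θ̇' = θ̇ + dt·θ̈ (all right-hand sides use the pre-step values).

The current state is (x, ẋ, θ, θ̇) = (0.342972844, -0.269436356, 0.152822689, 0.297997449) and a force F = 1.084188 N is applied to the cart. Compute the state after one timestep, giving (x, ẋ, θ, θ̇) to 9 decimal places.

sinθ=0.152228527, cosθ=0.988345322
temp = (F + m·l·θ̇²·sinθ)/(M+m) = (1.084188 + 0.003513815)/2.198928 = 0.494650946
θ̈ = (g·sinθ − cosθ·temp)/(l·(4/3 − m·cos²θ/(M+m))) = 0.933751681
ẍ = temp − m·l·θ̈·cosθ/(M+m) = 0.385560467
Euler: x'=0.342972844+0.012311·-0.269436356=0.339655813, ẋ'=-0.269436356+0.012311·0.385560467=-0.264689721
       θ'=0.152822689+0.012311·0.297997449=0.156491336, θ̇'=0.297997449+0.012311·0.933751681=0.309492866

(0.339655813, -0.264689721, 0.156491336, 0.309492866)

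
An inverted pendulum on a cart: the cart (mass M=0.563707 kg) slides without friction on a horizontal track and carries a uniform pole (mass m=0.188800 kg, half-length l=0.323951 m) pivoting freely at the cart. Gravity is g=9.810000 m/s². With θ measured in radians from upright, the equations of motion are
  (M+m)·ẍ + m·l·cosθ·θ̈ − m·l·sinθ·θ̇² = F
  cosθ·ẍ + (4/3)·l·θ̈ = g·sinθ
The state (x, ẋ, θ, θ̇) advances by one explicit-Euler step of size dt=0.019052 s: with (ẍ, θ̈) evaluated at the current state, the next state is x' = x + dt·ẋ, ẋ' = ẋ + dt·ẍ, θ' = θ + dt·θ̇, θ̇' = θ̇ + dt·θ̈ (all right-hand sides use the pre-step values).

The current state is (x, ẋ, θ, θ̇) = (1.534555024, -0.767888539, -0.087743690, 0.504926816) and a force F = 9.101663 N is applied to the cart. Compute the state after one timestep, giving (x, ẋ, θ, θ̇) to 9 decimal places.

sinθ=-0.087631144, cosθ=0.996152992
temp = (F + m·l·θ̇²·sinθ)/(M+m) = (9.101663 + -0.001366459)/0.752507 = 12.093304834
θ̈ = (g·sinθ − cosθ·temp)/(l·(4/3 − m·cos²θ/(M+m))) = -36.741055529
ẍ = temp − m·l·θ̈·cosθ/(M+m) = 15.068040929
Euler: x'=1.534555024+0.019052·-0.767888539=1.519925212, ẋ'=-0.767888539+0.019052·15.068040929=-0.480812223
       θ'=-0.087743690+0.019052·0.504926816=-0.078123824, θ̇'=0.504926816+0.019052·-36.741055529=-0.195063774

(1.519925212, -0.480812223, -0.078123824, -0.195063774)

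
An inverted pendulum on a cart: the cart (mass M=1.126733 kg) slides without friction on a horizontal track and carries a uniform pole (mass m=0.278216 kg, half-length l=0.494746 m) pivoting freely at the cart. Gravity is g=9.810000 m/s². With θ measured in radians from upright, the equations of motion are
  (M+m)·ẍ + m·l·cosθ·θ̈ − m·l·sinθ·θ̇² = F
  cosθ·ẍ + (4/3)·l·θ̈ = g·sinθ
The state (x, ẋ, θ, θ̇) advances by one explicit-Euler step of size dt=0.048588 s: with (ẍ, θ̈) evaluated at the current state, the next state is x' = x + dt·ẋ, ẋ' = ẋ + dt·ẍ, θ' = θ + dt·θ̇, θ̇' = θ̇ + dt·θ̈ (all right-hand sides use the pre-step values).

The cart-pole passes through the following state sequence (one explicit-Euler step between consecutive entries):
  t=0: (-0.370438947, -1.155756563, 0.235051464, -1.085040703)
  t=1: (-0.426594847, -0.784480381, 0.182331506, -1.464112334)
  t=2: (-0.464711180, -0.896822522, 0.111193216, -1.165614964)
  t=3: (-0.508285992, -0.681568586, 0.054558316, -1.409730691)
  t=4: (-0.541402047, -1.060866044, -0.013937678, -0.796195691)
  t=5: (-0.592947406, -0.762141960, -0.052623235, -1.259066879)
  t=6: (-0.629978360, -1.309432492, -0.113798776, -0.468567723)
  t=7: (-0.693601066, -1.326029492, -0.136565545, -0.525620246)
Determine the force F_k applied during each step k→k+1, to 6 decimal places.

step 0→1:
  ẍ = (ẋ'−ẋ)/dt = (-0.784480381−-1.155756563)/0.048588 = 7.641314
  θ̈ = (θ̇'−θ̇)/dt = (-1.464112334−-1.085040703)/0.048588 = -7.801754
  sinθ=0.232893, cosθ=0.972502
  F = (M+m)·ẍ + m·l·cosθ·θ̈ − m·l·sinθ·θ̇² = 10.735657 + -1.044353 − 0.037741 = 9.653563
step 1→2:
  ẍ = (ẋ'−ẋ)/dt = (-0.896822522−-0.784480381)/0.048588 = -2.312138
  θ̈ = (θ̇'−θ̇)/dt = (-1.165614964−-1.464112334)/0.048588 = 6.143438
  sinθ=0.181323, cosθ=0.983424
  F = (M+m)·ẍ + m·l·cosθ·θ̈ − m·l·sinθ·θ̇² = -3.248435 + 0.831604 − 0.053501 = -2.470333
step 2→3:
  ẍ = (ẋ'−ẋ)/dt = (-0.681568586−-0.896822522)/0.048588 = 4.430187
  θ̈ = (θ̇'−θ̇)/dt = (-1.409730691−-1.165614964)/0.048588 = -5.024198
  sinθ=0.110964, cosθ=0.993824
  F = (M+m)·ẍ + m·l·cosθ·θ̈ − m·l·sinθ·θ̇² = 6.224187 + -0.687291 − 0.020752 = 5.516144
step 3→4:
  ẍ = (ẋ'−ẋ)/dt = (-1.060866044−-0.681568586)/0.048588 = -7.806402
  θ̈ = (θ̇'−θ̇)/dt = (-0.796195691−-1.409730691)/0.048588 = 12.627295
  sinθ=0.054531, cosθ=0.998512
  F = (M+m)·ẍ + m·l·cosθ·θ̈ − m·l·sinθ·θ̇² = -10.967597 + 1.735514 − 0.014917 = -9.247000
step 4→5:
  ẍ = (ẋ'−ẋ)/dt = (-0.762141960−-1.060866044)/0.048588 = 6.148104
  θ̈ = (θ̇'−θ̇)/dt = (-1.259066879−-0.796195691)/0.048588 = -9.526451
  sinθ=-0.013937, cosθ=0.999903
  F = (M+m)·ẍ + m·l·cosθ·θ̈ − m·l·sinθ·θ̇² = 8.637773 + -1.311153 − -0.001216 = 7.327836
step 5→6:
  ẍ = (ẋ'−ẋ)/dt = (-1.309432492−-0.762141960)/0.048588 = -11.263903
  θ̈ = (θ̇'−θ̇)/dt = (-0.468567723−-1.259066879)/0.048588 = 16.269432
  sinθ=-0.052599, cosθ=0.998616
  F = (M+m)·ẍ + m·l·cosθ·θ̈ − m·l·sinθ·θ̇² = -15.825210 + 2.236326 − -0.011477 = -13.577406
step 6→7:
  ẍ = (ẋ'−ẋ)/dt = (-1.326029492−-1.309432492)/0.048588 = -0.341586
  θ̈ = (θ̇'−θ̇)/dt = (-0.525620246−-0.468567723)/0.048588 = -1.174210
  sinθ=-0.113553, cosθ=0.993532
  F = (M+m)·ẍ + m·l·cosθ·θ̈ − m·l·sinθ·θ̇² = -0.479911 + -0.160580 − -0.003432 = -0.637060

F_0 = 9.653563 N
F_1 = -2.470333 N
F_2 = 5.516144 N
F_3 = -9.247000 N
F_4 = 7.327836 N
F_5 = -13.577406 N
F_6 = -0.637060 N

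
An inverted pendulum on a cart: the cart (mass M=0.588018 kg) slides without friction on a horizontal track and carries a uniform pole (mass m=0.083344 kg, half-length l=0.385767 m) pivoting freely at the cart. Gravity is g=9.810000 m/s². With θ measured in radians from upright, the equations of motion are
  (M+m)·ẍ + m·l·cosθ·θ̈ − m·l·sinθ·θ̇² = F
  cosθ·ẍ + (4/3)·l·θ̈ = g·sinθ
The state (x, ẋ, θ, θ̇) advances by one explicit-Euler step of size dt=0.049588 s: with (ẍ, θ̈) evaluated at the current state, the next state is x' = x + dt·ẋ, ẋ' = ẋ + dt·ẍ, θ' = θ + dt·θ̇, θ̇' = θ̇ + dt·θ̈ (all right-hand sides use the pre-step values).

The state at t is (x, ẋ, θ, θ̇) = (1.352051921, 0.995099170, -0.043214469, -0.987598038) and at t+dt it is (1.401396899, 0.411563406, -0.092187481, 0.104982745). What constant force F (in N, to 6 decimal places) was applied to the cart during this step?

F = -7.191284 N

ẍ = (ẋ'−ẋ)/dt = (0.411563406−0.995099170)/0.049588 = -11.767681
θ̈ = (θ̇'−θ̇)/dt = (0.104982745−-0.987598038)/0.049588 = 22.033169
sinθ=-0.043201, cosθ=0.999066
F = (M+m)·ẍ + m·l·cosθ·θ̈ − m·l·sinθ·θ̇² = -7.900374 + 0.707735 − -0.001355 = -7.191284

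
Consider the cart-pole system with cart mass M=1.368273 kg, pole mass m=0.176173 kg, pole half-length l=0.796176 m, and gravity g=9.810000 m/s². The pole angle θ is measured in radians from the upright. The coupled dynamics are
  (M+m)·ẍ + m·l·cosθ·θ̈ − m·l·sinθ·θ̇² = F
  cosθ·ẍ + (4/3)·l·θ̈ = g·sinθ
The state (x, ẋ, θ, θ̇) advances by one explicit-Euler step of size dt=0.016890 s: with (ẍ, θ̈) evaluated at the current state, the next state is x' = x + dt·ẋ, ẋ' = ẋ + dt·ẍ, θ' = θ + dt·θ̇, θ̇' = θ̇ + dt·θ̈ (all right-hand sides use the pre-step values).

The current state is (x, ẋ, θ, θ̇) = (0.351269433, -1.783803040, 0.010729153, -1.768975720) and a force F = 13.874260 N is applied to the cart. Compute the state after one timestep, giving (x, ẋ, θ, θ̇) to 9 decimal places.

(0.321141000, -1.617991455, -0.019148847, -1.923487115)

sinθ=0.010728947, cosθ=0.999942443
temp = (F + m·l·θ̇²·sinθ)/(M+m) = (13.874260 + 0.004709223)/1.544446 = 8.986373899
θ̈ = (g·sinθ − cosθ·temp)/(l·(4/3 − m·cos²θ/(M+m))) = -9.148099178
ẍ = temp − m·l·θ̈·cosθ/(M+m) = 9.817145363
Euler: x'=0.351269433+0.016890·-1.783803040=0.321141000, ẋ'=-1.783803040+0.016890·9.817145363=-1.617991455
       θ'=0.010729153+0.016890·-1.768975720=-0.019148847, θ̇'=-1.768975720+0.016890·-9.148099178=-1.923487115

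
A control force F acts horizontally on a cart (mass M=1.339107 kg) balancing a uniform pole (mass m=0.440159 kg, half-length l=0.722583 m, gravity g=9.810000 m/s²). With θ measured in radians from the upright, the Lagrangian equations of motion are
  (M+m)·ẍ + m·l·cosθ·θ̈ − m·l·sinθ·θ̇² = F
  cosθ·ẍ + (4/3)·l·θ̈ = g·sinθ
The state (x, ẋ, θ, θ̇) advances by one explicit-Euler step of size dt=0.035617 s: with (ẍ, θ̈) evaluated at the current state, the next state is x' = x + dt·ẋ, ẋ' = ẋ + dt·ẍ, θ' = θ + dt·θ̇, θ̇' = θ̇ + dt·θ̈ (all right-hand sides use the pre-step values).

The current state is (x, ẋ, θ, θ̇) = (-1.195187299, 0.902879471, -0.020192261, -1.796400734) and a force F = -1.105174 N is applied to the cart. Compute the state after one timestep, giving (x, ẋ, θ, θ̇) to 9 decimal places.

(-1.163029441, 0.876816450, -0.084174666, -1.776676749)

sinθ=-0.020190889, cosθ=0.999796143
temp = (F + m·l·θ̇²·sinθ)/(M+m) = (-1.105174 + -0.020723314)/1.779266 = -0.632787517
θ̈ = (g·sinθ − cosθ·temp)/(l·(4/3 − m·cos²θ/(M+m))) = 0.553780089
ẍ = temp − m·l·θ̈·cosθ/(M+m) = -0.731757898
Euler: x'=-1.195187299+0.035617·0.902879471=-1.163029441, ẋ'=0.902879471+0.035617·-0.731757898=0.876816450
       θ'=-0.020192261+0.035617·-1.796400734=-0.084174666, θ̇'=-1.796400734+0.035617·0.553780089=-1.776676749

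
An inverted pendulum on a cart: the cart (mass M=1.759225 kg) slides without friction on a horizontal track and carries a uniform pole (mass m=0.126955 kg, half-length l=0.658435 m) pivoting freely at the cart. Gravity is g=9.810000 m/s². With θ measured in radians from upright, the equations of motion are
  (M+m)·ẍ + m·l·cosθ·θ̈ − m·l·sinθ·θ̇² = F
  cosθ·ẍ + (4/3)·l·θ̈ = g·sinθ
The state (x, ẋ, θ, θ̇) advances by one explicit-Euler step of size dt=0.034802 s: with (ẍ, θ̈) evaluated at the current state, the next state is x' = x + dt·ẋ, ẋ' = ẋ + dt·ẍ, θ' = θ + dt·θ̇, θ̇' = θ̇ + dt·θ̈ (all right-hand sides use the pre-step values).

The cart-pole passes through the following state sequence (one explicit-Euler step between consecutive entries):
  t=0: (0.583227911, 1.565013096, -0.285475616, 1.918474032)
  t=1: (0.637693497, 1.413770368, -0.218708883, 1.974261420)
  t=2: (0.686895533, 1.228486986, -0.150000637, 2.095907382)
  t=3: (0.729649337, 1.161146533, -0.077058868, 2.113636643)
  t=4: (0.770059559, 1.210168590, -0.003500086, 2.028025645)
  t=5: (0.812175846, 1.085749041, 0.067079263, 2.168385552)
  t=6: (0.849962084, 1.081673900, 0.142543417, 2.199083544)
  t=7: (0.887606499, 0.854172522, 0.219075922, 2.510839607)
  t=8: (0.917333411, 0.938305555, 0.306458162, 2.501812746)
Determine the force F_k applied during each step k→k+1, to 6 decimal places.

F_0 = -7.981756 N
F_1 = -9.685973 N
F_2 = -3.552701 N
F_3 = 2.480599 N
F_4 = -6.404889 N
F_5 = -0.173639 N
F_6 = -11.646206 N
F_7 = 4.424104 N

step 0→1:
  ẍ = (ẋ'−ẋ)/dt = (1.413770368−1.565013096)/0.034802 = -4.345806
  θ̈ = (θ̇'−θ̇)/dt = (1.974261420−1.918474032)/0.034802 = 1.602994
  sinθ=-0.281614, cosθ=0.959528
  F = (M+m)·ẍ + m·l·cosθ·θ̈ − m·l·sinθ·θ̇² = -8.196972 + 0.128574 − -0.086642 = -7.981756
step 1→2:
  ẍ = (ẋ'−ẋ)/dt = (1.228486986−1.413770368)/0.034802 = -5.323929
  θ̈ = (θ̇'−θ̇)/dt = (2.095907382−1.974261420)/0.034802 = 3.495373
  sinθ=-0.216969, cosθ=0.976178
  F = (M+m)·ẍ + m·l·cosθ·θ̈ − m·l·sinθ·θ̇² = -10.041889 + 0.285224 − -0.070692 = -9.685973
step 2→3:
  ẍ = (ẋ'−ẋ)/dt = (1.161146533−1.228486986)/0.034802 = -1.934959
  θ̈ = (θ̇'−θ̇)/dt = (2.113636643−2.095907382)/0.034802 = 0.509432
  sinθ=-0.149439, cosθ=0.988771
  F = (M+m)·ẍ + m·l·cosθ·θ̈ − m·l·sinθ·θ̇² = -3.649682 + 0.042106 − -0.054874 = -3.552701
step 3→4:
  ẍ = (ẋ'−ẋ)/dt = (1.210168590−1.161146533)/0.034802 = 1.408599
  θ̈ = (θ̇'−θ̇)/dt = (2.028025645−2.113636643)/0.034802 = -2.459945
  sinθ=-0.076983, cosθ=0.997032
  F = (M+m)·ẍ + m·l·cosθ·θ̈ − m·l·sinθ·θ̇² = 2.656871 + -0.205021 − -0.028749 = 2.480599
step 4→5:
  ẍ = (ẋ'−ẋ)/dt = (1.085749041−1.210168590)/0.034802 = -3.575069
  θ̈ = (θ̇'−θ̇)/dt = (2.168385552−2.028025645)/0.034802 = 4.033099
  sinθ=-0.003500, cosθ=0.999994
  F = (M+m)·ẍ + m·l·cosθ·θ̈ − m·l·sinθ·θ̇² = -6.743224 + 0.337131 − -0.001203 = -6.404889
step 5→6:
  ẍ = (ẋ'−ẋ)/dt = (1.081673900−1.085749041)/0.034802 = -0.117095
  θ̈ = (θ̇'−θ̇)/dt = (2.199083544−2.168385552)/0.034802 = 0.882076
  sinθ=0.067029, cosθ=0.997751
  F = (M+m)·ẍ + m·l·cosθ·θ̈ − m·l·sinθ·θ̇² = -0.220862 + 0.073568 − 0.026345 = -0.173639
step 6→7:
  ẍ = (ẋ'−ẋ)/dt = (0.854172522−1.081673900)/0.034802 = -6.537020
  θ̈ = (θ̇'−θ̇)/dt = (2.510839607−2.199083544)/0.034802 = 8.957993
  sinθ=0.142061, cosθ=0.989858
  F = (M+m)·ẍ + m·l·cosθ·θ̈ − m·l·sinθ·θ̇² = -12.329997 + 0.741219 − 0.057428 = -11.646206
step 7→8:
  ẍ = (ẋ'−ẋ)/dt = (0.938305555−0.854172522)/0.034802 = 2.417477
  θ̈ = (θ̇'−θ̇)/dt = (2.501812746−2.510839607)/0.034802 = -0.259378
  sinθ=0.217328, cosθ=0.976099
  F = (M+m)·ẍ + m·l·cosθ·θ̈ − m·l·sinθ·θ̇² = 4.559797 + -0.021164 − 0.114529 = 4.424104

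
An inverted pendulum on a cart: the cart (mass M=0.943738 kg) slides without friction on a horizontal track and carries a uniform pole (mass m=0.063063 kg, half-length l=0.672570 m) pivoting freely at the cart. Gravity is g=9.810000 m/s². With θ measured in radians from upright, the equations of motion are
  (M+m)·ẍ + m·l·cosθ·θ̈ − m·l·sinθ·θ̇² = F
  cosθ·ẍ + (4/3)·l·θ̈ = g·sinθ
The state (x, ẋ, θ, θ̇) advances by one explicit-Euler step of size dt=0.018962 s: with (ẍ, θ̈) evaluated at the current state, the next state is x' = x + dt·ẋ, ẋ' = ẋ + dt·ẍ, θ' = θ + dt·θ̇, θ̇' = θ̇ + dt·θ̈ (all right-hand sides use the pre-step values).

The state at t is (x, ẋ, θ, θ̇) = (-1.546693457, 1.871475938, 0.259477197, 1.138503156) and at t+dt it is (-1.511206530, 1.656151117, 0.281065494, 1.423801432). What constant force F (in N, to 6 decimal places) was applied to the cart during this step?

F = -10.830138 N

ẍ = (ẋ'−ẋ)/dt = (1.656151117−1.871475938)/0.018962 = -11.355596
θ̈ = (θ̇'−θ̇)/dt = (1.423801432−1.138503156)/0.018962 = 15.045790
sinθ=0.256575, cosθ=0.966524
F = (M+m)·ẍ + m·l·cosθ·θ̈ − m·l·sinθ·θ̇² = -11.432826 + 0.616794 − 0.014106 = -10.830138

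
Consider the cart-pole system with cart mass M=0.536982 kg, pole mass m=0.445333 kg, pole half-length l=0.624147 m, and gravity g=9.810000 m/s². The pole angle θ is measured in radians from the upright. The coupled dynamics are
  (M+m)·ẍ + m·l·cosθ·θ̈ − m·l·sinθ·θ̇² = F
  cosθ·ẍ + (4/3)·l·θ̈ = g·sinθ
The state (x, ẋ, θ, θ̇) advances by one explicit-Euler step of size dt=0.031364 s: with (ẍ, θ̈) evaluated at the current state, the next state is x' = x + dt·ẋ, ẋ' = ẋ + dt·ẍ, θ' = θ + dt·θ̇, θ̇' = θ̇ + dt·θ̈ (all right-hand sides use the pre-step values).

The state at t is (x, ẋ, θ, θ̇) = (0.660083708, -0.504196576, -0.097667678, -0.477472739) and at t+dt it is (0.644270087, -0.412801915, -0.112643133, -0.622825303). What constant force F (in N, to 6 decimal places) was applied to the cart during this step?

F = 1.586643 N

ẍ = (ẋ'−ẋ)/dt = (-0.412801915−-0.504196576)/0.031364 = 2.913999
θ̈ = (θ̇'−θ̇)/dt = (-0.622825303−-0.477472739)/0.031364 = -4.634376
sinθ=-0.097512, cosθ=0.995234
F = (M+m)·ẍ + m·l·cosθ·θ̈ − m·l·sinθ·θ̇² = 2.862465 + -1.282001 − -0.006179 = 1.586643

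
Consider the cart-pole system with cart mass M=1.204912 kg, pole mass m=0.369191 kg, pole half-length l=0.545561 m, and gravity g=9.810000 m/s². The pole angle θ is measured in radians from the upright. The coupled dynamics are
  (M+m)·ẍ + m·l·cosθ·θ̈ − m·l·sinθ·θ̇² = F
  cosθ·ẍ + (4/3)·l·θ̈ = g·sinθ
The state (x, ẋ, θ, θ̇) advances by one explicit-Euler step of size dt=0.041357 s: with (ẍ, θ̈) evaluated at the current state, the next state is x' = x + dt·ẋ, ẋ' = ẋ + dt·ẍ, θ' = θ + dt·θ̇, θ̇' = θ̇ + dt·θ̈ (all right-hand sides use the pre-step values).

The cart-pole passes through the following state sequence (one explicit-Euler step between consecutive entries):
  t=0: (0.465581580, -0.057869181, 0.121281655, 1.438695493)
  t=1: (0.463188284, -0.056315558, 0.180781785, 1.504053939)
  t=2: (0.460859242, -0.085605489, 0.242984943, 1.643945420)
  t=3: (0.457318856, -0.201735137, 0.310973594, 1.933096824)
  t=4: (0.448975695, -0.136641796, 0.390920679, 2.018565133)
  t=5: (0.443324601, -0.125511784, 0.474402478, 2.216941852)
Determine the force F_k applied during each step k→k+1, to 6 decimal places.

F_0 = 0.324664 N
F_1 = -0.526543 N
F_2 = -3.184166 N
F_3 = 2.643517 N
F_4 = 1.004152 N

step 0→1:
  ẍ = (ẋ'−ẋ)/dt = (-0.056315558−-0.057869181)/0.041357 = 0.037566
  θ̈ = (θ̇'−θ̇)/dt = (1.504053939−1.438695493)/0.041357 = 1.580348
  sinθ=0.120985, cosθ=0.992654
  F = (M+m)·ẍ + m·l·cosθ·θ̈ − m·l·sinθ·θ̇² = 0.059133 + 0.315970 − 0.050438 = 0.324664
step 1→2:
  ẍ = (ẋ'−ẋ)/dt = (-0.085605489−-0.056315558)/0.041357 = -0.708222
  θ̈ = (θ̇'−θ̇)/dt = (1.643945420−1.504053939)/0.041357 = 3.382535
  sinθ=0.179799, cosθ=0.983703
  F = (M+m)·ẍ + m·l·cosθ·θ̈ − m·l·sinθ·θ̇² = -1.114814 + 0.670194 − 0.081923 = -0.526543
step 2→3:
  ẍ = (ẋ'−ẋ)/dt = (-0.201735137−-0.085605489)/0.041357 = -2.807980
  θ̈ = (θ̇'−θ̇)/dt = (1.933096824−1.643945420)/0.041357 = 6.991595
  sinθ=0.240601, cosθ=0.970624
  F = (M+m)·ẍ + m·l·cosθ·θ̈ − m·l·sinθ·θ̇² = -4.420050 + 1.366853 − 0.130968 = -3.184166
step 3→4:
  ẍ = (ẋ'−ẋ)/dt = (-0.136641796−-0.201735137)/0.041357 = 1.573938
  θ̈ = (θ̇'−θ̇)/dt = (2.018565133−1.933096824)/0.041357 = 2.066598
  sinθ=0.305986, cosθ=0.952036
  F = (M+m)·ẍ + m·l·cosθ·θ̈ − m·l·sinθ·θ̇² = 2.477540 + 0.396282 − 0.230305 = 2.643517
step 4→5:
  ẍ = (ẋ'−ẋ)/dt = (-0.125511784−-0.136641796)/0.041357 = 0.269120
  θ̈ = (θ̇'−θ̇)/dt = (2.216941852−2.018565133)/0.041357 = 4.796690
  sinθ=0.381040, cosθ=0.924559
  F = (M+m)·ẍ + m·l·cosθ·θ̈ − m·l·sinθ·θ̇² = 0.423623 + 0.893245 − 0.312716 = 1.004152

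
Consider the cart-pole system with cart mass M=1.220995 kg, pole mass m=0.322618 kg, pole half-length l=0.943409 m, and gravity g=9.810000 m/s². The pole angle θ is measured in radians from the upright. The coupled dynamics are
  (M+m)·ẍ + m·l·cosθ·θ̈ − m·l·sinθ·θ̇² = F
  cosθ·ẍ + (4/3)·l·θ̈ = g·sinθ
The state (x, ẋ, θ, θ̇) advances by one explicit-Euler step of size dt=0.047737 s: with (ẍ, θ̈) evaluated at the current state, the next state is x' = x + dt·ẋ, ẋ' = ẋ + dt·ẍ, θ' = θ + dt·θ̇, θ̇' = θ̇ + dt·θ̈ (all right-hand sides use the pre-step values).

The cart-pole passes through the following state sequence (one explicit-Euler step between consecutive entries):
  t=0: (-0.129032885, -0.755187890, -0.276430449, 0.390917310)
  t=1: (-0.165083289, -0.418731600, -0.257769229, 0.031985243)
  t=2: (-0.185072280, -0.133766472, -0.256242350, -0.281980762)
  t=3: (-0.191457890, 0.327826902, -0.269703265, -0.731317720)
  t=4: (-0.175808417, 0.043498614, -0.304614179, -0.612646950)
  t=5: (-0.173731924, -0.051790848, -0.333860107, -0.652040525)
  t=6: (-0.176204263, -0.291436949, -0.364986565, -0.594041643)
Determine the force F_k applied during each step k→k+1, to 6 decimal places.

step 0→1:
  ẍ = (ẋ'−ẋ)/dt = (-0.418731600−-0.755187890)/0.047737 = 7.048124
  θ̈ = (θ̇'−θ̇)/dt = (0.031985243−0.390917310)/0.047737 = -7.518949
  sinθ=-0.272923, cosθ=0.962036
  F = (M+m)·ẍ + m·l·cosθ·θ̈ − m·l·sinθ·θ̇² = 10.879576 + -2.201593 − -0.012694 = 8.690677
step 1→2:
  ẍ = (ẋ'−ẋ)/dt = (-0.133766472−-0.418731600)/0.047737 = 5.969481
  θ̈ = (θ̇'−θ̇)/dt = (-0.281980762−0.031985243)/0.047737 = -6.576995
  sinθ=-0.254924, cosθ=0.966961
  F = (M+m)·ẍ + m·l·cosθ·θ̈ − m·l·sinθ·θ̇² = 9.214569 + -1.935642 − -0.000079 = 7.279006
step 2→3:
  ẍ = (ẋ'−ẋ)/dt = (0.327826902−-0.133766472)/0.047737 = 9.669509
  θ̈ = (θ̇'−θ̇)/dt = (-0.731317720−-0.281980762)/0.047737 = -9.412761
  sinθ=-0.253447, cosθ=0.967349
  F = (M+m)·ẍ + m·l·cosθ·θ̈ − m·l·sinθ·θ̇² = 14.925981 + -2.771334 − -0.006134 = 12.160780
step 3→4:
  ẍ = (ẋ'−ẋ)/dt = (0.043498614−0.327826902)/0.047737 = -5.956141
  θ̈ = (θ̇'−θ̇)/dt = (-0.612646950−-0.731317720)/0.047737 = 2.485929
  sinθ=-0.266445, cosθ=0.963850
  F = (M+m)·ẍ + m·l·cosθ·θ̈ − m·l·sinθ·θ̇² = -9.193976 + 0.729267 − -0.043372 = -8.421337
step 4→5:
  ẍ = (ẋ'−ẋ)/dt = (-0.051790848−0.043498614)/0.047737 = -1.996134
  θ̈ = (θ̇'−θ̇)/dt = (-0.652040525−-0.612646950)/0.047737 = -0.825221
  sinθ=-0.299925, cosθ=0.953963
  F = (M+m)·ẍ + m·l·cosθ·θ̈ − m·l·sinθ·θ̇² = -3.081259 + -0.239602 − -0.034263 = -3.286598
step 5→6:
  ẍ = (ẋ'−ẋ)/dt = (-0.291436949−-0.051790848)/0.047737 = -5.020133
  θ̈ = (θ̇'−θ̇)/dt = (-0.594041643−-0.652040525)/0.047737 = 1.214967
  sinθ=-0.327692, cosθ=0.944784
  F = (M+m)·ẍ + m·l·cosθ·θ̈ − m·l·sinθ·θ̇² = -7.749143 + 0.349370 − -0.042404 = -7.357369

F_0 = 8.690677 N
F_1 = 7.279006 N
F_2 = 12.160780 N
F_3 = -8.421337 N
F_4 = -3.286598 N
F_5 = -7.357369 N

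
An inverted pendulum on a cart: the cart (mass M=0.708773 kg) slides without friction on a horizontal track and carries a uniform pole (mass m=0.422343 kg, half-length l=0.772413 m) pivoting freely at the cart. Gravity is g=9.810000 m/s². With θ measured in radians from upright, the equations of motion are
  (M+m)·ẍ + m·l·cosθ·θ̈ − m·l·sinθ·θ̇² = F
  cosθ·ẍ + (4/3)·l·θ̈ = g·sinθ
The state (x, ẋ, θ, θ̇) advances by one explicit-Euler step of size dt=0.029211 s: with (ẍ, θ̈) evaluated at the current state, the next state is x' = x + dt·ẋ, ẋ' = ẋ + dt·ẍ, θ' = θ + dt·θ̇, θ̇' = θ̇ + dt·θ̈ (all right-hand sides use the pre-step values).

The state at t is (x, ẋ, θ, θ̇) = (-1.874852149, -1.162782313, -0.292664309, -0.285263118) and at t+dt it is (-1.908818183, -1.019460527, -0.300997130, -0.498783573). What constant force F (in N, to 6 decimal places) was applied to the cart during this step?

ẍ = (ẋ'−ẋ)/dt = (-1.019460527−-1.162782313)/0.029211 = 4.906432
θ̈ = (θ̇'−θ̇)/dt = (-0.498783573−-0.285263118)/0.029211 = -7.309591
sinθ=-0.288504, cosθ=0.957479
F = (M+m)·ẍ + m·l·cosθ·θ̈ − m·l·sinθ·θ̇² = 5.549744 + -2.283164 − -0.007659 = 3.274239

F = 3.274239 N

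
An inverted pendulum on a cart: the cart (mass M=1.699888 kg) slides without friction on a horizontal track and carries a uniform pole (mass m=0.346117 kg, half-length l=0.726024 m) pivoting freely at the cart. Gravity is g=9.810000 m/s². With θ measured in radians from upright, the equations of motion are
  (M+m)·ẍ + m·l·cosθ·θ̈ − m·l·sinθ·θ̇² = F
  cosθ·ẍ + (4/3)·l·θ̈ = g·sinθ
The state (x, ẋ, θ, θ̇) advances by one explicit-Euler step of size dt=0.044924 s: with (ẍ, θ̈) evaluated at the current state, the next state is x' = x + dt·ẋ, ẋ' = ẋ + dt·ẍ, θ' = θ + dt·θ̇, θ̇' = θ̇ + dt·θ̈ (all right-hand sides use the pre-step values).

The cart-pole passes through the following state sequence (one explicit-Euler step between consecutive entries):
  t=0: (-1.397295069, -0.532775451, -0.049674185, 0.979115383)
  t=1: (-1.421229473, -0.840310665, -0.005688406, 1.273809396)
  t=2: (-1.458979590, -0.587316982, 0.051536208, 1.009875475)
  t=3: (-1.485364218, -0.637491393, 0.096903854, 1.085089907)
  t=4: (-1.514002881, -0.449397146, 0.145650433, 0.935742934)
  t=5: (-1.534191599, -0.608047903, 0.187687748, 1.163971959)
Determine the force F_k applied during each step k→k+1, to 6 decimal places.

step 0→1:
  ẍ = (ẋ'−ẋ)/dt = (-0.840310665−-0.532775451)/0.044924 = -6.845677
  θ̈ = (θ̇'−θ̇)/dt = (1.273809396−0.979115383)/0.044924 = 6.559835
  sinθ=-0.049654, cosθ=0.998766
  F = (M+m)·ẍ + m·l·cosθ·θ̈ − m·l·sinθ·θ̇² = -14.006290 + 1.646383 − -0.011962 = -12.347946
step 1→2:
  ẍ = (ẋ'−ẋ)/dt = (-0.587316982−-0.840310665)/0.044924 = 5.631593
  θ̈ = (θ̇'−θ̇)/dt = (1.009875475−1.273809396)/0.044924 = -5.875121
  sinθ=-0.005688, cosθ=0.999984
  F = (M+m)·ẍ + m·l·cosθ·θ̈ − m·l·sinθ·θ̇² = 11.522267 + -1.476331 − -0.002319 = 10.048256
step 2→3:
  ẍ = (ẋ'−ẋ)/dt = (-0.637491393−-0.587316982)/0.044924 = -1.116873
  θ̈ = (θ̇'−θ̇)/dt = (1.085089907−1.009875475)/0.044924 = 1.674259
  sinθ=0.051513, cosθ=0.998672
  F = (M+m)·ẍ + m·l·cosθ·θ̈ − m·l·sinθ·θ̇² = -2.285128 + 0.420165 − 0.013202 = -1.878165
step 3→4:
  ẍ = (ẋ'−ẋ)/dt = (-0.449397146−-0.637491393)/0.044924 = 4.186943
  θ̈ = (θ̇'−θ̇)/dt = (0.935742934−1.085089907)/0.044924 = -3.324436
  sinθ=0.096752, cosθ=0.995308
  F = (M+m)·ẍ + m·l·cosθ·θ̈ − m·l·sinθ·θ̇² = 8.566507 + -0.831476 − 0.028626 = 7.706405
step 4→5:
  ẍ = (ẋ'−ẋ)/dt = (-0.608047903−-0.449397146)/0.044924 = -3.531537
  θ̈ = (θ̇'−θ̇)/dt = (1.163971959−0.935742934)/0.044924 = 5.080336
  sinθ=0.145136, cosθ=0.989412
  F = (M+m)·ẍ + m·l·cosθ·θ̈ − m·l·sinθ·θ̇² = -7.225542 + 1.263117 − 0.031935 = -5.994360

F_0 = -12.347946 N
F_1 = 10.048256 N
F_2 = -1.878165 N
F_3 = 7.706405 N
F_4 = -5.994360 N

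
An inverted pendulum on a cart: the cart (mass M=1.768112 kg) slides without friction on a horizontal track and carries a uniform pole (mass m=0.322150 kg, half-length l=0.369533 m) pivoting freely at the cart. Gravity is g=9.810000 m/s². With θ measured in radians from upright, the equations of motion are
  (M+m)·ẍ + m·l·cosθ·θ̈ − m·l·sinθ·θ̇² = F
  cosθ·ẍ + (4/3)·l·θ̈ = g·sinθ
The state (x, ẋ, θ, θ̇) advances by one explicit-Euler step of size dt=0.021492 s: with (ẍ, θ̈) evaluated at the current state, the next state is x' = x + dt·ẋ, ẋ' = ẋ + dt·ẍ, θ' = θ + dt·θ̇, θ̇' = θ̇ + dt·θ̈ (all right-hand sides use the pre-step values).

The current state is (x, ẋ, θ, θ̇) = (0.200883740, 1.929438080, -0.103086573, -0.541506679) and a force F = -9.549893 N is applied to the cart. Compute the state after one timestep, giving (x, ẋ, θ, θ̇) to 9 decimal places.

sinθ=-0.102904089, cosθ=0.994691283
temp = (F + m·l·θ̇²·sinθ)/(M+m) = (-9.549893 + -0.003592127)/2.090262 = -4.570472566
θ̈ = (g·sinθ − cosθ·temp)/(l·(4/3 − m·cos²θ/(M+m))) = 8.105022687
ẍ = temp − m·l·θ̈·cosθ/(M+m) = -5.029621082
Euler: x'=0.200883740+0.021492·1.929438080=0.242351223, ẋ'=1.929438080+0.021492·-5.029621082=1.821341464
       θ'=-0.103086573+0.021492·-0.541506679=-0.114724635, θ̇'=-0.541506679+0.021492·8.105022687=-0.367313531

(0.242351223, 1.821341464, -0.114724635, -0.367313531)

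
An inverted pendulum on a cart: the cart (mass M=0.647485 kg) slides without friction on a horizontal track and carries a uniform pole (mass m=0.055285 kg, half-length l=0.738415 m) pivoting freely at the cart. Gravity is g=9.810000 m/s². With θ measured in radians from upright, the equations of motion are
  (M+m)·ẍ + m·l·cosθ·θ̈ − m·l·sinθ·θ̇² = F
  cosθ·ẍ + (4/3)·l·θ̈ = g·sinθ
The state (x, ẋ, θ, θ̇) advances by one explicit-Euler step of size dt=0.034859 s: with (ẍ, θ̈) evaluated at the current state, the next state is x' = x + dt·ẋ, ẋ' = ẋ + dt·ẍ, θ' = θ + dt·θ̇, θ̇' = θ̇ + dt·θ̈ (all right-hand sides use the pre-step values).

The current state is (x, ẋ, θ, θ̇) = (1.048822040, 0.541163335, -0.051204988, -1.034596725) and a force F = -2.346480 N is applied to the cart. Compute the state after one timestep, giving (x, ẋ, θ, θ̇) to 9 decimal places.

sinθ=-0.051182615, cosθ=0.998689311
temp = (F + m·l·θ̇²·sinθ)/(M+m) = (-2.346480 + -0.002236518)/0.702770 = -3.342084207
θ̈ = (g·sinθ − cosθ·temp)/(l·(4/3 − m·cos²θ/(M+m))) = 3.060168465
ẍ = temp − m·l·θ̈·cosθ/(M+m) = -3.519613633
Euler: x'=1.048822040+0.034859·0.541163335=1.067686453, ẋ'=0.541163335+0.034859·-3.519613633=0.418473123
       θ'=-0.051204988+0.034859·-1.034596725=-0.087269995, θ̇'=-1.034596725+0.034859·3.060168465=-0.927922312

(1.067686453, 0.418473123, -0.087269995, -0.927922312)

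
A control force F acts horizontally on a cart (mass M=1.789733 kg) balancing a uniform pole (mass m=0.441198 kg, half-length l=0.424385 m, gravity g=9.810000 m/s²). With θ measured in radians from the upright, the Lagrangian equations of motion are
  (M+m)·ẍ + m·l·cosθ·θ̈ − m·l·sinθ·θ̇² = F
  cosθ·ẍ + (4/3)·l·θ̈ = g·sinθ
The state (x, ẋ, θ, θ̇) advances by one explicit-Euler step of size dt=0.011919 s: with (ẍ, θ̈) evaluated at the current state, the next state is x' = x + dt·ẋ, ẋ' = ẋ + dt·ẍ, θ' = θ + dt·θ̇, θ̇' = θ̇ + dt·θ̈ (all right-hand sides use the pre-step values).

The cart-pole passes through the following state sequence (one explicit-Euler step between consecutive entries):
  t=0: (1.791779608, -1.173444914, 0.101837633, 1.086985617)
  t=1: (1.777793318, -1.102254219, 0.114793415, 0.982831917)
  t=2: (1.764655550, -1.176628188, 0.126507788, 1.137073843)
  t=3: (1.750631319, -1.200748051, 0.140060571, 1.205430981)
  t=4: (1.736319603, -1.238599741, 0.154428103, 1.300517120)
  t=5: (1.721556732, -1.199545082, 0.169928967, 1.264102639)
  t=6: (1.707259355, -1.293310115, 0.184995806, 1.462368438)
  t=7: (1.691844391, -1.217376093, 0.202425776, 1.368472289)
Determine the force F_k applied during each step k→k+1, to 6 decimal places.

F_0 = 11.674888 N
F_1 = -11.534547 N
F_2 = -3.479910 N
F_3 = -5.643748 N
F_4 = 6.696085 N
F_5 = -14.531272 N
F_6 = 12.689384 N

step 0→1:
  ẍ = (ẋ'−ẋ)/dt = (-1.102254219−-1.173444914)/0.011919 = 5.972875
  θ̈ = (θ̇'−θ̇)/dt = (0.982831917−1.086985617)/0.011919 = -8.738460
  sinθ=0.101662, cosθ=0.994819
  F = (M+m)·ẍ + m·l·cosθ·θ̈ − m·l·sinθ·θ̇² = 13.325072 + -1.627693 − 0.022490 = 11.674888
step 1→2:
  ẍ = (ẋ'−ẋ)/dt = (-1.176628188−-1.102254219)/0.011919 = -6.239950
  θ̈ = (θ̇'−θ̇)/dt = (1.137073843−0.982831917)/0.011919 = 12.940845
  sinθ=0.114541, cosθ=0.993418
  F = (M+m)·ẍ + m·l·cosθ·θ̈ − m·l·sinθ·θ̇² = -13.920899 + 2.407068 − 0.020716 = -11.534547
step 2→3:
  ẍ = (ẋ'−ẋ)/dt = (-1.200748051−-1.176628188)/0.011919 = -2.023648
  θ̈ = (θ̇'−θ̇)/dt = (1.205430981−1.137073843)/0.011919 = 5.735140
  sinθ=0.126171, cosθ=0.992009
  F = (M+m)·ẍ + m·l·cosθ·θ̈ − m·l·sinθ·θ̇² = -4.514619 + 1.065254 − 0.030544 = -3.479910
step 3→4:
  ẍ = (ẋ'−ẋ)/dt = (-1.238599741−-1.200748051)/0.011919 = -3.175744
  θ̈ = (θ̇'−θ̇)/dt = (1.300517120−1.205430981)/0.011919 = 7.977694
  sinθ=0.139603, cosθ=0.990208
  F = (M+m)·ẍ + m·l·cosθ·θ̈ − m·l·sinθ·θ̇² = -7.084865 + 1.479099 − 0.037982 = -5.643748
step 4→5:
  ẍ = (ẋ'−ẋ)/dt = (-1.199545082−-1.238599741)/0.011919 = 3.276672
  θ̈ = (θ̇'−θ̇)/dt = (1.264102639−1.300517120)/0.011919 = -3.055162
  sinθ=0.153815, cosθ=0.988100
  F = (M+m)·ẍ + m·l·cosθ·θ̈ − m·l·sinθ·θ̇² = 7.310030 + -0.565234 − 0.048711 = 6.696085
step 5→6:
  ẍ = (ẋ'−ẋ)/dt = (-1.293310115−-1.199545082)/0.011919 = -7.866854
  θ̈ = (θ̇'−θ̇)/dt = (1.462368438−1.264102639)/0.011919 = 16.634432
  sinθ=0.169112, cosθ=0.985597
  F = (M+m)·ẍ + m·l·cosθ·θ̈ − m·l·sinθ·θ̇² = -17.550409 + 3.069735 − 0.050598 = -14.531272
step 6→7:
  ẍ = (ẋ'−ẋ)/dt = (-1.217376093−-1.293310115)/0.011919 = 6.370838
  θ̈ = (θ̇'−θ̇)/dt = (1.368472289−1.462368438)/0.011919 = -7.877855
  sinθ=0.183942, cosθ=0.982937
  F = (M+m)·ẍ + m·l·cosθ·θ̈ − m·l·sinθ·θ̇² = 14.212901 + -1.449864 − 0.073653 = 12.689384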